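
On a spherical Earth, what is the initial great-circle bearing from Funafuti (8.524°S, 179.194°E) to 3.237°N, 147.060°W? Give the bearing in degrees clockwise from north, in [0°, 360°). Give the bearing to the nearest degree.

Δλ = -147.060 − 179.194 = -326.254°; wrapped into (−180°, 180°]: 33.746°.
θ = atan2( sin Δλ · cos φ₂ , cos φ₁ · sin φ₂ − sin φ₁ · cos φ₂ · cos Δλ )
  = atan2(0.55463, 0.17890) = 72.123° → normalised to [0°, 360°): 72.123°.

72°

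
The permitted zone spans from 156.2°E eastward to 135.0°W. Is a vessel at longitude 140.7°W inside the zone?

Yes

Band width going east from +156.2° to -135.0°: ((-135.0 − 156.2) mod 360) = 68.8°.
Offset of -140.7° east of the west edge: ((-140.7 − 156.2) mod 360) = 63.1°.
63.1° ≤ 68.8° ⇒ inside.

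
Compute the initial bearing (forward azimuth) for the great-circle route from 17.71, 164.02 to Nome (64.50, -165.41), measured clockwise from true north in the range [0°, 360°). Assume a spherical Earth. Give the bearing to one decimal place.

Δλ = -165.41 − 164.02 = -329.43°; wrapped into (−180°, 180°]: 30.57°.
θ = atan2( sin Δλ · cos φ₂ , cos φ₁ · sin φ₂ − sin φ₁ · cos φ₂ · cos Δλ )
  = atan2(0.21895, 0.74705) = 16.335° → normalised to [0°, 360°): 16.335°.

16.3°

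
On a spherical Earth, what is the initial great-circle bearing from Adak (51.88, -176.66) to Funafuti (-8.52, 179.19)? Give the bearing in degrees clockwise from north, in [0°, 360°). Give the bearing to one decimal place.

Δλ = 179.19 − -176.66 = 355.85°; wrapped into (−180°, 180°]: -4.15°.
θ = atan2( sin Δλ · cos φ₂ , cos φ₁ · sin φ₂ − sin φ₁ · cos φ₂ · cos Δλ )
  = atan2(-0.07157, -0.86745) = -175.284° → normalised to [0°, 360°): 184.716°.

184.7°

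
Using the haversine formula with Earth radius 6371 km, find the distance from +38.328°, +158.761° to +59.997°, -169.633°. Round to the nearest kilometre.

Δλ = -169.633 − 158.761 = -328.394°; wrapped into (−180°, 180°]: 31.606°.
Δφ = 59.997 − 38.328 = 21.669°.
a = sin²(Δφ/2) + cos φ₁ · cos φ₂ · sin²(Δλ/2) = 0.064426.
c = 2·atan2(√a, √(1−a)) = 0.51326 rad → d = 6371·c ≈ 3269.99 km.

3270 km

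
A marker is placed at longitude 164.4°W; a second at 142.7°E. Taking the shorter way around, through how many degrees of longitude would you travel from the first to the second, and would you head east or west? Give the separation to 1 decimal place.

Raw difference: 142.7 − -164.4 = 307.1°.
Normalise into (−180°, 180°]: 307.1° − 360° = -52.9°.
Negative ⇒ the second point lies to the west; separation 52.9°.

52.9° west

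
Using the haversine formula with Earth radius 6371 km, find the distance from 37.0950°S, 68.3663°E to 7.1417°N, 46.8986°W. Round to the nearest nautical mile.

6867 nmi

Δλ = -46.8986 − 68.3663 = -115.2649°.
Δφ = 7.1417 − -37.0950 = 44.2367°.
a = sin²(Δφ/2) + cos φ₁ · cos φ₂ · sin²(Δλ/2) = 0.706389.
c = 2·atan2(√a, √(1−a)) = 1.99630 rad → d = 6371·c ≈ 12718.41 km ≈ 6867.39 nmi.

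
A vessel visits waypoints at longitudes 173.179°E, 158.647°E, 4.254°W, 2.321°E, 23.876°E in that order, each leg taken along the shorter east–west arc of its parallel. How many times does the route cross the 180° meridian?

Leg 1: +173.179° → +158.647°, shortest Δλ = -14.532° (west) — does not cross 180°.
Leg 2: +158.647° → -4.254°, shortest Δλ = -162.901° (west) — does not cross 180°.
Leg 3: -4.254° → +2.321°, shortest Δλ = 6.575° (east) — does not cross 180°.
Leg 4: +2.321° → +23.876°, shortest Δλ = 21.555° (east) — does not cross 180°.
Total crossings: 0.

0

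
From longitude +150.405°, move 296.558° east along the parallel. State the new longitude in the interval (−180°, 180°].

Start at +150.405°; shift +296.558° → +446.963°.
+446.963° lies outside (−180°, 180°]; subtract 360° → +86.963°.

+86.963°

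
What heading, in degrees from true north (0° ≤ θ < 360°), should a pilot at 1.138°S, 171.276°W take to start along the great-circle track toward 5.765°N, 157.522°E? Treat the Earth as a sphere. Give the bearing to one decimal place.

282.8°

Δλ = 157.522 − -171.276 = 328.798°; wrapped into (−180°, 180°]: -31.202°.
θ = atan2( sin Δλ · cos φ₂ , cos φ₁ · sin φ₂ − sin φ₁ · cos φ₂ · cos Δλ )
  = atan2(-0.51544, 0.11733) = -77.176° → normalised to [0°, 360°): 282.824°.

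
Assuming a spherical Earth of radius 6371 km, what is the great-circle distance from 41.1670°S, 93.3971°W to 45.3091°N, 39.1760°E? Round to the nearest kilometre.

Δλ = 39.1760 − -93.3971 = 132.5731°.
Δφ = 45.3091 − -41.1670 = 86.4761°.
a = sin²(Δφ/2) + cos φ₁ · cos φ₂ · sin²(Δλ/2) = 0.913067.
c = 2·atan2(√a, √(1−a)) = 2.54301 rad → d = 6371·c ≈ 16201.51 km.

16202 km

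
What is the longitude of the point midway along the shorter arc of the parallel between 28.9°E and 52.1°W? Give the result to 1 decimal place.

11.6°W

Signed shortest Δλ from +28.9° to -52.1° is -81.0°.
Midpoint longitude = +28.9° + (-81.0°)/2 = +28.9° − 40.5° = -11.6°.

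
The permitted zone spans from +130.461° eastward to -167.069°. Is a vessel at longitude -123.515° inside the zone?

Band width going east from +130.461° to -167.069°: ((-167.069 − 130.461) mod 360) = 62.470°.
Offset of -123.515° east of the west edge: ((-123.515 − 130.461) mod 360) = 106.024°.
106.024° > 62.470° ⇒ outside.

No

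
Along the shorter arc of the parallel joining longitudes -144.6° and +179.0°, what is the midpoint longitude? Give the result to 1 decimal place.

Signed shortest Δλ from -144.6° to +179.0° is -36.4°.
Midpoint longitude = -144.6° + (-36.4°)/2 = -144.6° − 18.2° = -162.8°.
(The naïve average (-144.6 + +179.0)/2 = 17.2° is on the wrong side of the globe.)

-162.8°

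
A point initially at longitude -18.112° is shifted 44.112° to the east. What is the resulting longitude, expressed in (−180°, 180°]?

+26.000°

Start at -18.112°; shift +44.112° → +26.000°.
+26.000° already lies in (−180°, 180°].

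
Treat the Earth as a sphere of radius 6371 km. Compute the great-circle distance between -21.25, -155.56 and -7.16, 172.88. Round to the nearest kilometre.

3734 km

Δλ = 172.88 − -155.56 = 328.44°; wrapped into (−180°, 180°]: -31.56°.
Δφ = -7.16 − -21.25 = 14.09°.
a = sin²(Δφ/2) + cos φ₁ · cos φ₂ · sin²(Δλ/2) = 0.083431.
c = 2·atan2(√a, √(1−a)) = 0.58604 rad → d = 6371·c ≈ 3733.65 km.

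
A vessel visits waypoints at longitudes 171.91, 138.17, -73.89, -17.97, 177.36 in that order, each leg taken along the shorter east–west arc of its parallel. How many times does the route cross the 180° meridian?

Leg 1: +171.91° → +138.17°, shortest Δλ = -33.74° (west) — does not cross 180°.
Leg 2: +138.17° → -73.89°, shortest Δλ = 147.94° (east) — crosses 180°.
Leg 3: -73.89° → -17.97°, shortest Δλ = 55.92° (east) — does not cross 180°.
Leg 4: -17.97° → +177.36°, shortest Δλ = -164.67° (west) — crosses 180°.
Total crossings: 2.

2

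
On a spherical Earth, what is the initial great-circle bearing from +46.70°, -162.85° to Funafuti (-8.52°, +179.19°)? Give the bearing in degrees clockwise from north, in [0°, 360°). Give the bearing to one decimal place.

Δλ = 179.19 − -162.85 = 342.04°; wrapped into (−180°, 180°]: -17.96°.
θ = atan2( sin Δλ · cos φ₂ , cos φ₁ · sin φ₂ − sin φ₁ · cos φ₂ · cos Δλ )
  = atan2(-0.30495, -0.78628) = -158.802° → normalised to [0°, 360°): 201.198°.

201.2°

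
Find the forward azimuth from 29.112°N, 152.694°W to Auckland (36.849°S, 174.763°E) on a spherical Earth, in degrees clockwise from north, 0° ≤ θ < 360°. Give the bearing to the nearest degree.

Δλ = 174.763 − -152.694 = 327.457°; wrapped into (−180°, 180°]: -32.543°.
θ = atan2( sin Δλ · cos φ₂ , cos φ₁ · sin φ₂ − sin φ₁ · cos φ₂ · cos Δλ )
  = atan2(-0.43046, -0.85214) = -153.199° → normalised to [0°, 360°): 206.801°.

207°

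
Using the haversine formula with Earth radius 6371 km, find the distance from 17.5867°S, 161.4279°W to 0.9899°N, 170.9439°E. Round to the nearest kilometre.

3663 km

Δλ = 170.9439 − -161.4279 = 332.3718°; wrapped into (−180°, 180°]: -27.6282°.
Δφ = 0.9899 − -17.5867 = 18.5766°.
a = sin²(Δφ/2) + cos φ₁ · cos φ₂ · sin²(Δλ/2) = 0.080390.
c = 2·atan2(√a, √(1−a)) = 0.57495 rad → d = 6371·c ≈ 3663.00 km.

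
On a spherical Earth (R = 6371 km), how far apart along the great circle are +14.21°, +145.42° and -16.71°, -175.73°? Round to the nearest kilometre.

5479 km

Δλ = -175.73 − 145.42 = -321.15°; wrapped into (−180°, 180°]: 38.85°.
Δφ = -16.71 − 14.21 = -30.92°.
a = sin²(Δφ/2) + cos φ₁ · cos φ₂ · sin²(Δλ/2) = 0.173750.
c = 2·atan2(√a, √(1−a)) = 0.85992 rad → d = 6371·c ≈ 5478.53 km.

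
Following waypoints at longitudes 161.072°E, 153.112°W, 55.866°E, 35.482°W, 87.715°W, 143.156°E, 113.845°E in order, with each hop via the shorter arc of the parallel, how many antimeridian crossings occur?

Leg 1: +161.072° → -153.112°, shortest Δλ = 45.816° (east) — crosses 180°.
Leg 2: -153.112° → +55.866°, shortest Δλ = -151.022° (west) — crosses 180°.
Leg 3: +55.866° → -35.482°, shortest Δλ = -91.348° (west) — does not cross 180°.
Leg 4: -35.482° → -87.715°, shortest Δλ = -52.233° (west) — does not cross 180°.
Leg 5: -87.715° → +143.156°, shortest Δλ = -129.129° (west) — crosses 180°.
Leg 6: +143.156° → +113.845°, shortest Δλ = -29.311° (west) — does not cross 180°.
Total crossings: 3.

3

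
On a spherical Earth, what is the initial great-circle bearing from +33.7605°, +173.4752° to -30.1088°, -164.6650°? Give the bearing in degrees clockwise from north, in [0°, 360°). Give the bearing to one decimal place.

Δλ = -164.6650 − 173.4752 = -338.1402°; wrapped into (−180°, 180°]: 21.8598°.
θ = atan2( sin Δλ · cos φ₂ , cos φ₁ · sin φ₂ − sin φ₁ · cos φ₂ · cos Δλ )
  = atan2(0.32210, -0.86323) = 159.538° → normalised to [0°, 360°): 159.538°.

159.5°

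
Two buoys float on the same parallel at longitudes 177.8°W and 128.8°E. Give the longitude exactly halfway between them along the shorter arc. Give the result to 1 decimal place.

Signed shortest Δλ from -177.8° to +128.8° is -53.4°.
Midpoint longitude = -177.8° + (-53.4°)/2 = -177.8° − 26.7° = -204.5°.
Normalise into (−180°, 180°]: +155.5°.
(The naïve average (-177.8 + +128.8)/2 = -24.5° is on the wrong side of the globe.)

155.5°E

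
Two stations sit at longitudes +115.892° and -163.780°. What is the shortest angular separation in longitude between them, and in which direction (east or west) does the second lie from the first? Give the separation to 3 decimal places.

80.328° east

Raw difference: -163.780 − 115.892 = -279.672°.
Normalise into (−180°, 180°]: -279.672° + 360° = 80.328°.
Positive ⇒ the second point lies to the east; separation 80.328°.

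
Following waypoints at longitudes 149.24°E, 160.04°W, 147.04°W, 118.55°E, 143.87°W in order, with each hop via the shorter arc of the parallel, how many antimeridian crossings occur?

Leg 1: +149.24° → -160.04°, shortest Δλ = 50.72° (east) — crosses 180°.
Leg 2: -160.04° → -147.04°, shortest Δλ = 13.0° (east) — does not cross 180°.
Leg 3: -147.04° → +118.55°, shortest Δλ = -94.41° (west) — crosses 180°.
Leg 4: +118.55° → -143.87°, shortest Δλ = 97.58° (east) — crosses 180°.
Total crossings: 3.

3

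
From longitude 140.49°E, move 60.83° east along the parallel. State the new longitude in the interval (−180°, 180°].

Start at +140.49°; shift +60.83° → +201.32°.
+201.32° lies outside (−180°, 180°]; subtract 360° → -158.68°.

158.68°W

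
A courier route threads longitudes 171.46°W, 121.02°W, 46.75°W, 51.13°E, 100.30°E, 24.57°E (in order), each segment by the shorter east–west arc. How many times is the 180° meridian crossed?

Leg 1: -171.46° → -121.02°, shortest Δλ = 50.44° (east) — does not cross 180°.
Leg 2: -121.02° → -46.75°, shortest Δλ = 74.27° (east) — does not cross 180°.
Leg 3: -46.75° → +51.13°, shortest Δλ = 97.88° (east) — does not cross 180°.
Leg 4: +51.13° → +100.30°, shortest Δλ = 49.17° (east) — does not cross 180°.
Leg 5: +100.30° → +24.57°, shortest Δλ = -75.73° (west) — does not cross 180°.
Total crossings: 0.

0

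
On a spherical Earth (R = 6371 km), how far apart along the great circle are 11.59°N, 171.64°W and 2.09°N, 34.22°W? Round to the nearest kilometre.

Δλ = -34.22 − -171.64 = 137.42°.
Δφ = 2.09 − 11.59 = -9.50°.
a = sin²(Δφ/2) + cos φ₁ · cos φ₂ · sin²(Δλ/2) = 0.856756.
c = 2·atan2(√a, √(1−a)) = 2.36530 rad → d = 6371·c ≈ 15069.30 km.

15069 km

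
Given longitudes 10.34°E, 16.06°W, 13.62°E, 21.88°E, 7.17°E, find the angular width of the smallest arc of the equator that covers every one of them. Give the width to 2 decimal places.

37.94°

Sort the longitudes: -16.06°, +7.17°, +10.34°, +13.62°, +21.88°.
Eastward gaps between consecutive values (wrapping around): 23.23°, 3.17°, 3.28°, 8.26°, 322.06°.
Largest gap = 322.06° ⇒ minimal covering band is its complement: 360° − 322.06° = 37.94°.
Band runs from -16.06° eastward to +21.88°.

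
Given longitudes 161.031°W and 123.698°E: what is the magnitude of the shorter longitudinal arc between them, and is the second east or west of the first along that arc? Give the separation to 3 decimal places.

Raw difference: 123.698 − -161.031 = 284.729°.
Normalise into (−180°, 180°]: 284.729° − 360° = -75.271°.
Negative ⇒ the second point lies to the west; separation 75.271°.

75.271° west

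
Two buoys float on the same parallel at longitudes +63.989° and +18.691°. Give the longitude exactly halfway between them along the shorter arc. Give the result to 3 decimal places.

+41.340°

Signed shortest Δλ from +63.989° to +18.691° is -45.298°.
Midpoint longitude = +63.989° + (-45.298°)/2 = +63.989° − 22.649° = +41.340°.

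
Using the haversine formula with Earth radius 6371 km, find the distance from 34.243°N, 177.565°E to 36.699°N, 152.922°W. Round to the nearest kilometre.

Δλ = -152.922 − 177.565 = -330.487°; wrapped into (−180°, 180°]: 29.513°.
Δφ = 36.699 − 34.243 = 2.456°.
a = sin²(Δφ/2) + cos φ₁ · cos φ₂ · sin²(Δλ/2) = 0.043461.
c = 2·atan2(√a, √(1−a)) = 0.42003 rad → d = 6371·c ≈ 2675.98 km.

2676 km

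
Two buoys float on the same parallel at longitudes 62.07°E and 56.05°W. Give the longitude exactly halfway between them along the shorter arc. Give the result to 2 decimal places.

3.01°E

Signed shortest Δλ from +62.07° to -56.05° is -118.12°.
Midpoint longitude = +62.07° + (-118.12°)/2 = +62.07° − 59.06° = +3.01°.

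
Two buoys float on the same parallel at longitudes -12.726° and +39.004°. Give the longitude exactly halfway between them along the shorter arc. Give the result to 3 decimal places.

Signed shortest Δλ from -12.726° to +39.004° is +51.730°.
Midpoint longitude = -12.726° + (+51.730°)/2 = -12.726° + 25.865° = +13.139°.

+13.139°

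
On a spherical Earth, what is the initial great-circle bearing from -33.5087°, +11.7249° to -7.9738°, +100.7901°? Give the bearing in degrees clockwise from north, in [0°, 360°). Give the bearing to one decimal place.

Δλ = 100.7901 − 11.7249 = 89.0652°.
θ = atan2( sin Δλ · cos φ₂ , cos φ₁ · sin φ₂ − sin φ₁ · cos φ₂ · cos Δλ )
  = atan2(0.99020, -0.10675) = 96.153° → normalised to [0°, 360°): 96.153°.

96.2°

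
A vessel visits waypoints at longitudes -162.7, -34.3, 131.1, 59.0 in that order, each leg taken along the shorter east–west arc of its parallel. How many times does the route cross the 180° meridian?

0

Leg 1: -162.7° → -34.3°, shortest Δλ = 128.4° (east) — does not cross 180°.
Leg 2: -34.3° → +131.1°, shortest Δλ = 165.4° (east) — does not cross 180°.
Leg 3: +131.1° → +59.0°, shortest Δλ = -72.1° (west) — does not cross 180°.
Total crossings: 0.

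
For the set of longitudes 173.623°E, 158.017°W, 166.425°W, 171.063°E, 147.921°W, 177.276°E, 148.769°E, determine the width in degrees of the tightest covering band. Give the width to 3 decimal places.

63.310°

Sort the longitudes: -166.425°, -158.017°, -147.921°, +148.769°, +171.063°, +173.623°, +177.276°.
Eastward gaps between consecutive values (wrapping around): 8.408°, 10.096°, 296.690°, 22.294°, 2.560°, 3.653°, 16.299°.
Largest gap = 296.690° ⇒ minimal covering band is its complement: 360° − 296.690° = 63.310°.
Band runs from +148.769° eastward to -147.921°, crossing the antimeridian.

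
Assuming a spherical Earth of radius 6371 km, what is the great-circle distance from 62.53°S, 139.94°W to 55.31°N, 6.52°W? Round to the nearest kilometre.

Δλ = -6.52 − -139.94 = 133.42°.
Δφ = 55.31 − -62.53 = 117.84°.
a = sin²(Δφ/2) + cos φ₁ · cos φ₂ · sin²(Δλ/2) = 0.954994.
c = 2·atan2(√a, √(1−a)) = 2.71405 rad → d = 6371·c ≈ 17291.21 km.

17291 km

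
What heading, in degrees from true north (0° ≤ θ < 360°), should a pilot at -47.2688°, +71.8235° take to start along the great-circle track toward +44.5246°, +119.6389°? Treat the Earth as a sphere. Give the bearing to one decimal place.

32.6°

Δλ = 119.6389 − 71.8235 = 47.8154°.
θ = atan2( sin Δλ · cos φ₂ , cos φ₁ · sin φ₂ − sin φ₁ · cos φ₂ · cos Δλ )
  = atan2(0.52828, 0.82749) = 32.555° → normalised to [0°, 360°): 32.555°.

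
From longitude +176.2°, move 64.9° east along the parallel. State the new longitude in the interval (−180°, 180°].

-118.9°

Start at +176.2°; shift +64.9° → +241.1°.
+241.1° lies outside (−180°, 180°]; subtract 360° → -118.9°.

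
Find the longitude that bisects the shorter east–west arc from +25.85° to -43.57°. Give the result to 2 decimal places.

-8.86°

Signed shortest Δλ from +25.85° to -43.57° is -69.42°.
Midpoint longitude = +25.85° + (-69.42°)/2 = +25.85° − 34.71° = -8.86°.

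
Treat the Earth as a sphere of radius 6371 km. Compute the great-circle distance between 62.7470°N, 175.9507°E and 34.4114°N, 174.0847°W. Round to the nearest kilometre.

3226 km

Δλ = -174.0847 − 175.9507 = -350.0354°; wrapped into (−180°, 180°]: 9.9646°.
Δφ = 34.4114 − 62.7470 = -28.3356°.
a = sin²(Δφ/2) + cos φ₁ · cos φ₂ · sin²(Δλ/2) = 0.062758.
c = 2·atan2(√a, √(1−a)) = 0.50643 rad → d = 6371·c ≈ 3226.44 km.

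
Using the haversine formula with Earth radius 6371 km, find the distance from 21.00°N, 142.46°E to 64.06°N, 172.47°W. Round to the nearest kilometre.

Δλ = -172.47 − 142.46 = -314.93°; wrapped into (−180°, 180°]: 45.07°.
Δφ = 64.06 − 21.00 = 43.06°.
a = sin²(Δφ/2) + cos φ₁ · cos φ₂ · sin²(Δλ/2) = 0.194662.
c = 2·atan2(√a, √(1−a)) = 0.91388 rad → d = 6371·c ≈ 5822.35 km.

5822 km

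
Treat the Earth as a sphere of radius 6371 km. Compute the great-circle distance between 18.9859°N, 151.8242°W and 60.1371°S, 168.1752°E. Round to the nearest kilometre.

9507 km

Δλ = 168.1752 − -151.8242 = 319.9994°; wrapped into (−180°, 180°]: -40.0006°.
Δφ = -60.1371 − 18.9859 = -79.1230°.
a = sin²(Δφ/2) + cos φ₁ · cos φ₂ · sin²(Δλ/2) = 0.460729.
c = 2·atan2(√a, √(1−a)) = 1.49217 rad → d = 6371·c ≈ 9506.63 km.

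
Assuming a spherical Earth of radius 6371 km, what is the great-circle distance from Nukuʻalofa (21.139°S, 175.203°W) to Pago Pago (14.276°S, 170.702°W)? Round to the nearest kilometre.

900 km

Δλ = -170.702 − -175.203 = 4.501°.
Δφ = -14.276 − -21.139 = 6.863°.
a = sin²(Δφ/2) + cos φ₁ · cos φ₂ · sin²(Δλ/2) = 0.004976.
c = 2·atan2(√a, √(1−a)) = 0.14121 rad → d = 6371·c ≈ 899.62 km.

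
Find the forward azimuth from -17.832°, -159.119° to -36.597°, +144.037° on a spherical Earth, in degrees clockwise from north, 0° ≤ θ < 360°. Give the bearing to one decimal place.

Δλ = 144.037 − -159.119 = 303.156°; wrapped into (−180°, 180°]: -56.844°.
θ = atan2( sin Δλ · cos φ₂ , cos φ₁ · sin φ₂ − sin φ₁ · cos φ₂ · cos Δλ )
  = atan2(-0.67213, -0.43308) = -122.795° → normalised to [0°, 360°): 237.205°.

237.2°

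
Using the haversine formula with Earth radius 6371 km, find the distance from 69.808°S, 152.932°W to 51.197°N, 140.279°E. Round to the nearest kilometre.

14483 km

Δλ = 140.279 − -152.932 = 293.211°; wrapped into (−180°, 180°]: -66.789°.
Δφ = 51.197 − -69.808 = 121.005°.
a = sin²(Δφ/2) + cos φ₁ · cos φ₂ · sin²(Δλ/2) = 0.823082.
c = 2·atan2(√a, √(1−a)) = 2.27334 rad → d = 6371·c ≈ 14483.47 km.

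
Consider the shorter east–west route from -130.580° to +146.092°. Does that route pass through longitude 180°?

Naïve |146.092 − -130.580| = 276.672° > 180°, so the shorter arc goes the other way round — across 180°.
Signed shortest Δλ = ((146.092 − -130.580 + 180) mod 360) − 180 = -83.328°.
Going west by 83.328° from -130.580° passes through 180° before reaching +146.092°.

Yes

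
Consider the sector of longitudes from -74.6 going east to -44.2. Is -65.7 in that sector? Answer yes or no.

Yes

Band width going east from -74.6° to -44.2°: ((-44.2 − -74.6) mod 360) = 30.4°.
Offset of -65.7° east of the west edge: ((-65.7 − -74.6) mod 360) = 8.9°.
8.9° ≤ 30.4° ⇒ inside.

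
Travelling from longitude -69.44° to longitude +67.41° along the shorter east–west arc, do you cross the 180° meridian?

Signed shortest Δλ = ((67.41 − -69.44 + 180) mod 360) − 180 = 136.85°.
Going east by 136.85° from -69.44° reaches +67.41° without touching 180°.

No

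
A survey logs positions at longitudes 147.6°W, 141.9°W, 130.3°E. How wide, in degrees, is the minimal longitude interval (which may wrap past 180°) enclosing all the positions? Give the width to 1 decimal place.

Sort the longitudes: -147.6°, -141.9°, +130.3°.
Eastward gaps between consecutive values (wrapping around): 5.7°, 272.2°, 82.1°.
Largest gap = 272.2° ⇒ minimal covering band is its complement: 360° − 272.2° = 87.8°.
Band runs from +130.3° eastward to -141.9°, crossing the antimeridian.

87.8°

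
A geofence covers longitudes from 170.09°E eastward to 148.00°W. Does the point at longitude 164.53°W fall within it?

Yes

Band width going east from +170.09° to -148.00°: ((-148.00 − 170.09) mod 360) = 41.91°.
Offset of -164.53° east of the west edge: ((-164.53 − 170.09) mod 360) = 25.38°.
25.38° ≤ 41.91° ⇒ inside.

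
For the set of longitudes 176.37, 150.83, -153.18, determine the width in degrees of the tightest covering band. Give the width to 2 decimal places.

55.99°

Sort the longitudes: -153.18°, +150.83°, +176.37°.
Eastward gaps between consecutive values (wrapping around): 304.01°, 25.54°, 30.45°.
Largest gap = 304.01° ⇒ minimal covering band is its complement: 360° − 304.01° = 55.99°.
Band runs from +150.83° eastward to -153.18°, crossing the antimeridian.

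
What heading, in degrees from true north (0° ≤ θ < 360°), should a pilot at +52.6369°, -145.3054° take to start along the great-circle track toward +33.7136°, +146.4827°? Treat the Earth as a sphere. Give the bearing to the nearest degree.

Δλ = 146.4827 − -145.3054 = 291.7881°; wrapped into (−180°, 180°]: -68.2119°.
θ = atan2( sin Δλ · cos φ₂ , cos φ₁ · sin φ₂ − sin φ₁ · cos φ₂ · cos Δλ )
  = atan2(-0.77240, 0.09144) = -83.249° → normalised to [0°, 360°): 276.751°.

277°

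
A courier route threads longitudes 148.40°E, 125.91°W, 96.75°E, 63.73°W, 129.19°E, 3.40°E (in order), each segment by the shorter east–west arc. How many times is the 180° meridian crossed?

Leg 1: +148.40° → -125.91°, shortest Δλ = 85.69° (east) — crosses 180°.
Leg 2: -125.91° → +96.75°, shortest Δλ = -137.34° (west) — crosses 180°.
Leg 3: +96.75° → -63.73°, shortest Δλ = -160.48° (west) — does not cross 180°.
Leg 4: -63.73° → +129.19°, shortest Δλ = -167.08° (west) — crosses 180°.
Leg 5: +129.19° → +3.40°, shortest Δλ = -125.79° (west) — does not cross 180°.
Total crossings: 3.

3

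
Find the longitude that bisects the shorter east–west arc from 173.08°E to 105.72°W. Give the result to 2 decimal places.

146.32°W

Signed shortest Δλ from +173.08° to -105.72° is +81.20°.
Midpoint longitude = +173.08° + (+81.20°)/2 = +173.08° + 40.60° = +213.68°.
Normalise into (−180°, 180°]: -146.32°.
(The naïve average (+173.08 + -105.72)/2 = 33.68° is on the wrong side of the globe.)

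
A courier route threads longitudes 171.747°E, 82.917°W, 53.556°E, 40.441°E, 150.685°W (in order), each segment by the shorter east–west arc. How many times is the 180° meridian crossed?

Leg 1: +171.747° → -82.917°, shortest Δλ = 105.336° (east) — crosses 180°.
Leg 2: -82.917° → +53.556°, shortest Δλ = 136.473° (east) — does not cross 180°.
Leg 3: +53.556° → +40.441°, shortest Δλ = -13.115° (west) — does not cross 180°.
Leg 4: +40.441° → -150.685°, shortest Δλ = 168.874° (east) — crosses 180°.
Total crossings: 2.

2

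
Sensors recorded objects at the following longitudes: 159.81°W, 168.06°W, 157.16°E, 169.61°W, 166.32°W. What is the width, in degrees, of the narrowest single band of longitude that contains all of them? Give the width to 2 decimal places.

43.03°

Sort the longitudes: -169.61°, -168.06°, -166.32°, -159.81°, +157.16°.
Eastward gaps between consecutive values (wrapping around): 1.55°, 1.74°, 6.51°, 316.97°, 33.23°.
Largest gap = 316.97° ⇒ minimal covering band is its complement: 360° − 316.97° = 43.03°.
Band runs from +157.16° eastward to -159.81°, crossing the antimeridian.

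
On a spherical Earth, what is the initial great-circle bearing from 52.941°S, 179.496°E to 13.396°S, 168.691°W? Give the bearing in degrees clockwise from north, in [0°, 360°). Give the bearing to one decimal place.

17.8°

Δλ = -168.691 − 179.496 = -348.187°; wrapped into (−180°, 180°]: 11.813°.
θ = atan2( sin Δλ · cos φ₂ , cos φ₁ · sin φ₂ − sin φ₁ · cos φ₂ · cos Δλ )
  = atan2(0.19915, 0.62024) = 17.801° → normalised to [0°, 360°): 17.801°.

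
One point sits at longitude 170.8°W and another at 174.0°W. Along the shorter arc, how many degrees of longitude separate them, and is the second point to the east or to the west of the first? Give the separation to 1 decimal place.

3.2° west

Raw difference: -174.0 − -170.8 = -3.2°.
Normalise into (−180°, 180°]: -3.2° stays -3.2°.
Negative ⇒ the second point lies to the west; separation 3.2°.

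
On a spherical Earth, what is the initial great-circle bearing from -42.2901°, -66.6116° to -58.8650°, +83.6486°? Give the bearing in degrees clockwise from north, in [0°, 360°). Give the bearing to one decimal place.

Δλ = 83.6486 − -66.6116 = 150.2602°.
θ = atan2( sin Δλ · cos φ₂ , cos φ₁ · sin φ₂ − sin φ₁ · cos φ₂ · cos Δλ )
  = atan2(0.25649, -0.93528) = 164.664° → normalised to [0°, 360°): 164.664°.

164.7°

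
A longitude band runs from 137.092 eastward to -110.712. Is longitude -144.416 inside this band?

Band width going east from +137.092° to -110.712°: ((-110.712 − 137.092) mod 360) = 112.196°.
Offset of -144.416° east of the west edge: ((-144.416 − 137.092) mod 360) = 78.492°.
78.492° ≤ 112.196° ⇒ inside.

Yes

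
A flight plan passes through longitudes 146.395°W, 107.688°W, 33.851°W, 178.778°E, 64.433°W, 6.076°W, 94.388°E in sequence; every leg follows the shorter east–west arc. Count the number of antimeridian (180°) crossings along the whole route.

Leg 1: -146.395° → -107.688°, shortest Δλ = 38.707° (east) — does not cross 180°.
Leg 2: -107.688° → -33.851°, shortest Δλ = 73.837° (east) — does not cross 180°.
Leg 3: -33.851° → +178.778°, shortest Δλ = -147.371° (west) — crosses 180°.
Leg 4: +178.778° → -64.433°, shortest Δλ = 116.789° (east) — crosses 180°.
Leg 5: -64.433° → -6.076°, shortest Δλ = 58.357° (east) — does not cross 180°.
Leg 6: -6.076° → +94.388°, shortest Δλ = 100.464° (east) — does not cross 180°.
Total crossings: 2.

2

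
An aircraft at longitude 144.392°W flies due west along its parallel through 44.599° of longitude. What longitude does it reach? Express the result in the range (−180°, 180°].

171.009°E

Start at -144.392°; shift −44.599° → -188.991°.
-188.991° lies outside (−180°, 180°]; add 360° → +171.009°.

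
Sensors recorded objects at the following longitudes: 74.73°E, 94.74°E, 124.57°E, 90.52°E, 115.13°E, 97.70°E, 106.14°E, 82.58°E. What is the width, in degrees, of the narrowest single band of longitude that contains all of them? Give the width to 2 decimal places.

49.84°

Sort the longitudes: +74.73°, +82.58°, +90.52°, +94.74°, +97.70°, +106.14°, +115.13°, +124.57°.
Eastward gaps between consecutive values (wrapping around): 7.85°, 7.94°, 4.22°, 2.96°, 8.44°, 8.99°, 9.44°, 310.16°.
Largest gap = 310.16° ⇒ minimal covering band is its complement: 360° − 310.16° = 49.84°.
Band runs from +74.73° eastward to +124.57°.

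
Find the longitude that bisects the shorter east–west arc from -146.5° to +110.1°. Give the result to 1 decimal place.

Signed shortest Δλ from -146.5° to +110.1° is -103.4°.
Midpoint longitude = -146.5° + (-103.4°)/2 = -146.5° − 51.7° = -198.2°.
Normalise into (−180°, 180°]: +161.8°.
(The naïve average (-146.5 + +110.1)/2 = -18.2° is on the wrong side of the globe.)

+161.8°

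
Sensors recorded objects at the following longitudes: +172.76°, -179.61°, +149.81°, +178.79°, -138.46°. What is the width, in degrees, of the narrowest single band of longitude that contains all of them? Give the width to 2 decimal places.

71.73°

Sort the longitudes: -179.61°, -138.46°, +149.81°, +172.76°, +178.79°.
Eastward gaps between consecutive values (wrapping around): 41.15°, 288.27°, 22.95°, 6.03°, 1.60°.
Largest gap = 288.27° ⇒ minimal covering band is its complement: 360° − 288.27° = 71.73°.
Band runs from +149.81° eastward to -138.46°, crossing the antimeridian.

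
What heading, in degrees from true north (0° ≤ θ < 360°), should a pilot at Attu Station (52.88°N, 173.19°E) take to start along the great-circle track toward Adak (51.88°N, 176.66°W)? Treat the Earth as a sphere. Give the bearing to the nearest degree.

Δλ = -176.66 − 173.19 = -349.85°; wrapped into (−180°, 180°]: 10.15°.
θ = atan2( sin Δλ · cos φ₂ , cos φ₁ · sin φ₂ − sin φ₁ · cos φ₂ · cos Δλ )
  = atan2(0.10879, -0.00975) = 95.121° → normalised to [0°, 360°): 95.121°.

95°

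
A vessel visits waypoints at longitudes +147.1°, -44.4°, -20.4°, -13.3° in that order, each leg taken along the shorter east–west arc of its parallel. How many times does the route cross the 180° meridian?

Leg 1: +147.1° → -44.4°, shortest Δλ = 168.5° (east) — crosses 180°.
Leg 2: -44.4° → -20.4°, shortest Δλ = 24.0° (east) — does not cross 180°.
Leg 3: -20.4° → -13.3°, shortest Δλ = 7.1° (east) — does not cross 180°.
Total crossings: 1.

1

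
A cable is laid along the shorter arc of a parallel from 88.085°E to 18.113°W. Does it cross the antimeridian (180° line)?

Signed shortest Δλ = ((-18.113 − 88.085 + 180) mod 360) − 180 = -106.198°.
Going west by 106.198° from +88.085° reaches -18.113° without touching 180°.

No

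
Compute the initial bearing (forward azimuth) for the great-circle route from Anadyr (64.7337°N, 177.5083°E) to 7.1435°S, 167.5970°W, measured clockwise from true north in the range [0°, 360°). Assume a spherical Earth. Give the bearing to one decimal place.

164.5°

Δλ = -167.5970 − 177.5083 = -345.1053°; wrapped into (−180°, 180°]: 14.8947°.
θ = atan2( sin Δλ · cos φ₂ , cos φ₁ · sin φ₂ − sin φ₁ · cos φ₂ · cos Δλ )
  = atan2(0.25505, -0.92024) = 164.509° → normalised to [0°, 360°): 164.509°.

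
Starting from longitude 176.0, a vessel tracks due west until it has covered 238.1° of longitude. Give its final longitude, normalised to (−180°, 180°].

-62.1°

Start at +176.0°; shift −238.1° → -62.1°.
-62.1° already lies in (−180°, 180°].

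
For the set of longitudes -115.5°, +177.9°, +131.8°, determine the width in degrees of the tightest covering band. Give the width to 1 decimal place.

Sort the longitudes: -115.5°, +131.8°, +177.9°.
Eastward gaps between consecutive values (wrapping around): 247.3°, 46.1°, 66.6°.
Largest gap = 247.3° ⇒ minimal covering band is its complement: 360° − 247.3° = 112.7°.
Band runs from +131.8° eastward to -115.5°, crossing the antimeridian.

112.7°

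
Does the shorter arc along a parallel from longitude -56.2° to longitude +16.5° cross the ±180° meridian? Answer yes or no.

No

Signed shortest Δλ = ((16.5 − -56.2 + 180) mod 360) − 180 = 72.7°.
Going east by 72.7° from -56.2° reaches +16.5° without touching 180°.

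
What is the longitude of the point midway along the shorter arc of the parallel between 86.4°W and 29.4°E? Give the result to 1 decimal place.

28.5°W

Signed shortest Δλ from -86.4° to +29.4° is +115.8°.
Midpoint longitude = -86.4° + (+115.8°)/2 = -86.4° + 57.9° = -28.5°.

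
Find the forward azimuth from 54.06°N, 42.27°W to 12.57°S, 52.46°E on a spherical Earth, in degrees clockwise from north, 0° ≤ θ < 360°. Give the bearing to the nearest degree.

Δλ = 52.46 − -42.27 = 94.73°.
θ = atan2( sin Δλ · cos φ₂ , cos φ₁ · sin φ₂ − sin φ₁ · cos φ₂ · cos Δλ )
  = atan2(0.97271, -0.06257) = 93.681° → normalised to [0°, 360°): 93.681°.

94°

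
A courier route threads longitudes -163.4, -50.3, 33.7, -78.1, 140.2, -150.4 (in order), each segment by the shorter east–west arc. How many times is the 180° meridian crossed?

2

Leg 1: -163.4° → -50.3°, shortest Δλ = 113.1° (east) — does not cross 180°.
Leg 2: -50.3° → +33.7°, shortest Δλ = 84.0° (east) — does not cross 180°.
Leg 3: +33.7° → -78.1°, shortest Δλ = -111.8° (west) — does not cross 180°.
Leg 4: -78.1° → +140.2°, shortest Δλ = -141.7° (west) — crosses 180°.
Leg 5: +140.2° → -150.4°, shortest Δλ = 69.4° (east) — crosses 180°.
Total crossings: 2.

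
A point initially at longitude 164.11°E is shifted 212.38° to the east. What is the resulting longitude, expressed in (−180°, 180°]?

Start at +164.11°; shift +212.38° → +376.49°.
+376.49° lies outside (−180°, 180°]; subtract 360° → +16.49°.

16.49°E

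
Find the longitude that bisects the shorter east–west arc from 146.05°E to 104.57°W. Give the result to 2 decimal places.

Signed shortest Δλ from +146.05° to -104.57° is +109.38°.
Midpoint longitude = +146.05° + (+109.38°)/2 = +146.05° + 54.69° = +200.74°.
Normalise into (−180°, 180°]: -159.26°.
(The naïve average (+146.05 + -104.57)/2 = 20.74° is on the wrong side of the globe.)

159.26°W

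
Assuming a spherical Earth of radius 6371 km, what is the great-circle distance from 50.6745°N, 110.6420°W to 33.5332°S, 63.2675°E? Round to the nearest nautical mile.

Δλ = 63.2675 − -110.6420 = 173.9095°.
Δφ = -33.5332 − 50.6745 = -84.2077°.
a = sin²(Δφ/2) + cos φ₁ · cos φ₂ · sin²(Δλ/2) = 0.976300.
c = 2·atan2(√a, √(1−a)) = 2.83246 rad → d = 6371·c ≈ 18045.63 km ≈ 9743.86 nmi.

9744 nmi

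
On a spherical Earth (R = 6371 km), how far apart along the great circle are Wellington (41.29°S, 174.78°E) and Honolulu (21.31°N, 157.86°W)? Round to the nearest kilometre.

7511 km

Δλ = -157.86 − 174.78 = -332.64°; wrapped into (−180°, 180°]: 27.36°.
Δφ = 21.31 − -41.29 = 62.60°.
a = sin²(Δφ/2) + cos φ₁ · cos φ₂ · sin²(Δλ/2) = 0.309053.
c = 2·atan2(√a, √(1−a)) = 1.17895 rad → d = 6371·c ≈ 7511.10 km.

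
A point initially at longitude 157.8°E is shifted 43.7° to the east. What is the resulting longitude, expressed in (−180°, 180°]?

158.5°W

Start at +157.8°; shift +43.7° → +201.5°.
+201.5° lies outside (−180°, 180°]; subtract 360° → -158.5°.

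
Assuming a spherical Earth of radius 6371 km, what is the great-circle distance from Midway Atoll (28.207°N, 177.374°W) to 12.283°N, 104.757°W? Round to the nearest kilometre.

Δλ = -104.757 − -177.374 = 72.617°.
Δφ = 12.283 − 28.207 = -15.924°.
a = sin²(Δφ/2) + cos φ₁ · cos φ₂ · sin²(Δλ/2) = 0.321097.
c = 2·atan2(√a, √(1−a)) = 1.20488 rad → d = 6371·c ≈ 7676.29 km.

7676 km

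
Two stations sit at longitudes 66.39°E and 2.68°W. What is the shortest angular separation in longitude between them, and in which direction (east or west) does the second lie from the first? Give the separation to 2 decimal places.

69.07° west

Raw difference: -2.68 − 66.39 = -69.07°.
Normalise into (−180°, 180°]: -69.07° stays -69.07°.
Negative ⇒ the second point lies to the west; separation 69.07°.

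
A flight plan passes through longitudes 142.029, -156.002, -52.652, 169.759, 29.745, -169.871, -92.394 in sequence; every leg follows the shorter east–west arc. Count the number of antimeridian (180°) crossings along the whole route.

Leg 1: +142.029° → -156.002°, shortest Δλ = 61.969° (east) — crosses 180°.
Leg 2: -156.002° → -52.652°, shortest Δλ = 103.35° (east) — does not cross 180°.
Leg 3: -52.652° → +169.759°, shortest Δλ = -137.589° (west) — crosses 180°.
Leg 4: +169.759° → +29.745°, shortest Δλ = -140.014° (west) — does not cross 180°.
Leg 5: +29.745° → -169.871°, shortest Δλ = 160.384° (east) — crosses 180°.
Leg 6: -169.871° → -92.394°, shortest Δλ = 77.477° (east) — does not cross 180°.
Total crossings: 3.

3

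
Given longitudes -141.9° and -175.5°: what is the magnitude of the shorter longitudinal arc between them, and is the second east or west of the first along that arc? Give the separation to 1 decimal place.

Raw difference: -175.5 − -141.9 = -33.6°.
Normalise into (−180°, 180°]: -33.6° stays -33.6°.
Negative ⇒ the second point lies to the west; separation 33.6°.

33.6° west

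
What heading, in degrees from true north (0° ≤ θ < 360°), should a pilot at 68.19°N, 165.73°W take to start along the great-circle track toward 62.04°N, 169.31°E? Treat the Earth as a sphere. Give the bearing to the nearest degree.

Δλ = 169.31 − -165.73 = 335.04°; wrapped into (−180°, 180°]: -24.96°.
θ = atan2( sin Δλ · cos φ₂ , cos φ₁ · sin φ₂ − sin φ₁ · cos φ₂ · cos Δλ )
  = atan2(-0.19785, -0.06648) = -108.572° → normalised to [0°, 360°): 251.428°.

251°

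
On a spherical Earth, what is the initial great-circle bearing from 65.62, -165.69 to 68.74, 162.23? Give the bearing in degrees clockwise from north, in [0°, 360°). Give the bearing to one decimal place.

Δλ = 162.23 − -165.69 = 327.92°; wrapped into (−180°, 180°]: -32.08°.
θ = atan2( sin Δλ · cos φ₂ , cos φ₁ · sin φ₂ − sin φ₁ · cos φ₂ · cos Δλ )
  = atan2(-0.19258, 0.10486) = -61.432° → normalised to [0°, 360°): 298.568°.

298.6°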